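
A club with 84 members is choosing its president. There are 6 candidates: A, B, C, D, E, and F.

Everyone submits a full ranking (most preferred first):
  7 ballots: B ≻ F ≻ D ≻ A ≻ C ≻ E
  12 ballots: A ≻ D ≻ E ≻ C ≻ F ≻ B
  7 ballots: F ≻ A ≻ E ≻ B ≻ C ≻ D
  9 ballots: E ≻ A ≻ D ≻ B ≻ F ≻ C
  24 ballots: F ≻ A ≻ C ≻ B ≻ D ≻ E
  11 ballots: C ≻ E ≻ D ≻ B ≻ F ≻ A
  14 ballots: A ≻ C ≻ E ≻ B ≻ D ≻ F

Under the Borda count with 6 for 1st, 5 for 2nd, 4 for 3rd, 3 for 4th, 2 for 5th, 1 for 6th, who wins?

A

A: 7×3 + 12×6 + 7×5 + 9×5 + 24×5 + 11×1 + 14×6 = 388
B: 7×6 + 12×1 + 7×3 + 9×3 + 24×3 + 11×3 + 14×3 = 249
C: 7×2 + 12×3 + 7×2 + 9×1 + 24×4 + 11×6 + 14×5 = 305
D: 7×4 + 12×5 + 7×1 + 9×4 + 24×2 + 11×4 + 14×2 = 251
E: 7×1 + 12×4 + 7×4 + 9×6 + 24×1 + 11×5 + 14×4 = 272
F: 7×5 + 12×2 + 7×6 + 9×2 + 24×6 + 11×2 + 14×1 = 299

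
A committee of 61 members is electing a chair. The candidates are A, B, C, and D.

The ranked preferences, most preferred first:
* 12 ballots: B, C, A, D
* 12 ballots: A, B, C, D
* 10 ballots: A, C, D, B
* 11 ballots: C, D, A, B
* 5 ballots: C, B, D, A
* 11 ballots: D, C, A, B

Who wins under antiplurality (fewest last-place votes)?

C

Last-place votes: A 5, B 32, C 0, D 24.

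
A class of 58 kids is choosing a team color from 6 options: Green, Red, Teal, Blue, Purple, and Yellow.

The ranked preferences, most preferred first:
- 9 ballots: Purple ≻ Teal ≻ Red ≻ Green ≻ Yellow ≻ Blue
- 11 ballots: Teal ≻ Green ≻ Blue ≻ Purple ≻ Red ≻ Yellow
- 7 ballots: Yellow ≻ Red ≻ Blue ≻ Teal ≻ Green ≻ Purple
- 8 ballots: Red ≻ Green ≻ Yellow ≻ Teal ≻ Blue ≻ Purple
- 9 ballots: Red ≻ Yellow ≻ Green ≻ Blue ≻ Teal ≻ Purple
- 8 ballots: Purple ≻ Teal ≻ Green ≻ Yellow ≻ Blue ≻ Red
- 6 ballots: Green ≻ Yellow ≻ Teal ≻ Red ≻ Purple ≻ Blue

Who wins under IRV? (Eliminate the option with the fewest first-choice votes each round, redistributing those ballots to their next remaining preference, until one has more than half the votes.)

Red

Round 1: Green 6, Red 17, Teal 11, Blue 0, Purple 17, Yellow 7. Blue eliminated.
Round 2: Green 6, Red 17, Teal 11, Purple 17, Yellow 7. Green eliminated.
Round 3: Red 17, Teal 11, Purple 17, Yellow 13. Teal eliminated.
Round 4: Red 17, Purple 28, Yellow 13. Yellow eliminated.
Round 5: Red 30, Purple 28. Red has a majority (≥30).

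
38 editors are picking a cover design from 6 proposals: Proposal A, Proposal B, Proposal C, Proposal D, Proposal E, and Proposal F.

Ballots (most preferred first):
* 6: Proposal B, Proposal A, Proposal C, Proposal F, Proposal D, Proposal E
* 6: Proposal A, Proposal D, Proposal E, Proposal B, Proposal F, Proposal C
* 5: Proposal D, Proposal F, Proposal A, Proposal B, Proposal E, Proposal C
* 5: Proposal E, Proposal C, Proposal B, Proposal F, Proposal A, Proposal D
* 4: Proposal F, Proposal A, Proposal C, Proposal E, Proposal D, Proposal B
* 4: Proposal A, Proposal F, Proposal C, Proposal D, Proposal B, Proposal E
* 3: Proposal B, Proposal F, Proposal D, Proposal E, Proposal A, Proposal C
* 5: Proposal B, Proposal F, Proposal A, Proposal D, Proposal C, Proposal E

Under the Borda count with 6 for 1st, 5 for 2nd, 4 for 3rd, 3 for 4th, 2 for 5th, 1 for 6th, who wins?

Proposal A: 6×5 + 6×6 + 5×4 + 5×2 + 4×5 + 4×6 + 3×2 + 5×4 = 166
Proposal B: 6×6 + 6×3 + 5×3 + 5×4 + 4×1 + 4×2 + 3×6 + 5×6 = 149
Proposal C: 6×4 + 6×1 + 5×1 + 5×5 + 4×4 + 4×4 + 3×1 + 5×2 = 105
Proposal D: 6×2 + 6×5 + 5×6 + 5×1 + 4×2 + 4×3 + 3×4 + 5×3 = 124
Proposal E: 6×1 + 6×4 + 5×2 + 5×6 + 4×3 + 4×1 + 3×3 + 5×1 = 100
Proposal F: 6×3 + 6×2 + 5×5 + 5×3 + 4×6 + 4×5 + 3×5 + 5×5 = 154

Proposal A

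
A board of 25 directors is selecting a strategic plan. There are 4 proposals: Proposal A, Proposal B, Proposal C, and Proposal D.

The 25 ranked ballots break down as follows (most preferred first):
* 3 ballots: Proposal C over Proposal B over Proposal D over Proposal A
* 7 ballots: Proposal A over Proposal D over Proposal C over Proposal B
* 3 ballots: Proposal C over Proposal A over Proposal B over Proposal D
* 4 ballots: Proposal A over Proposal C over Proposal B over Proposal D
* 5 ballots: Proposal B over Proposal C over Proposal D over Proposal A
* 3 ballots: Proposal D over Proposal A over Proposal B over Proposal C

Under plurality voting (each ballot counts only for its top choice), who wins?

Proposal A

First-place votes: Proposal A 11, Proposal B 5, Proposal C 6, Proposal D 3.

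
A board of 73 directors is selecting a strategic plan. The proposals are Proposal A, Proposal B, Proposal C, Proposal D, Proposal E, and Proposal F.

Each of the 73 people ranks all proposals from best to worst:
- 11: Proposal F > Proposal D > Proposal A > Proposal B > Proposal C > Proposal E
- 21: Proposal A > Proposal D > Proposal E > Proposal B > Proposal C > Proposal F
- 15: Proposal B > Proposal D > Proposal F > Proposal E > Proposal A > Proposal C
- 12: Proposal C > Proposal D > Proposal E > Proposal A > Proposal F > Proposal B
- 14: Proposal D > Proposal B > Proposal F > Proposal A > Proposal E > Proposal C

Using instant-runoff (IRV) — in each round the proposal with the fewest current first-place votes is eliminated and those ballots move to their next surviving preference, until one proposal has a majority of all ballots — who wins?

Round 1: Proposal A 21, Proposal B 15, Proposal C 12, Proposal D 14, Proposal E 0, Proposal F 11. Proposal E eliminated.
Round 2: Proposal A 21, Proposal B 15, Proposal C 12, Proposal D 14, Proposal F 11. Proposal F eliminated.
Round 3: Proposal A 21, Proposal B 15, Proposal C 12, Proposal D 25. Proposal C eliminated.
Round 4: Proposal A 21, Proposal B 15, Proposal D 37. Proposal D has a majority (≥37).

Proposal D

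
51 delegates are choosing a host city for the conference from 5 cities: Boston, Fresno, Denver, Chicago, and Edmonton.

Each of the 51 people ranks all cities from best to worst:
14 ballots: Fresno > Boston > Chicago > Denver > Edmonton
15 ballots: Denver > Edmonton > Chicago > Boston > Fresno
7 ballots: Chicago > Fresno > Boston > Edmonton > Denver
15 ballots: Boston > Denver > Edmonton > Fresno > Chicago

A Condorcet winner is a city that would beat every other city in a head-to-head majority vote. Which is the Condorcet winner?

Boston vs Fresno: 30–21
Boston vs Denver: 36–15
Boston vs Chicago: 29–22
Boston vs Edmonton: 36–15
Boston beats every other city.

Boston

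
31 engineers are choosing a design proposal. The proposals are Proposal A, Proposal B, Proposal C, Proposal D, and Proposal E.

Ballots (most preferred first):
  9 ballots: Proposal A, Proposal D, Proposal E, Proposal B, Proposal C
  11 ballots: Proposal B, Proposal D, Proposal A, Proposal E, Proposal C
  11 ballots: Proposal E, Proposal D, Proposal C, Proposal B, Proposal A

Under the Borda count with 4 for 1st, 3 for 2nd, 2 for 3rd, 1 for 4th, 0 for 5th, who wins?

Proposal A: 9×4 + 11×2 + 11×0 = 58
Proposal B: 9×1 + 11×4 + 11×1 = 64
Proposal C: 9×0 + 11×0 + 11×2 = 22
Proposal D: 9×3 + 11×3 + 11×3 = 93
Proposal E: 9×2 + 11×1 + 11×4 = 73

Proposal D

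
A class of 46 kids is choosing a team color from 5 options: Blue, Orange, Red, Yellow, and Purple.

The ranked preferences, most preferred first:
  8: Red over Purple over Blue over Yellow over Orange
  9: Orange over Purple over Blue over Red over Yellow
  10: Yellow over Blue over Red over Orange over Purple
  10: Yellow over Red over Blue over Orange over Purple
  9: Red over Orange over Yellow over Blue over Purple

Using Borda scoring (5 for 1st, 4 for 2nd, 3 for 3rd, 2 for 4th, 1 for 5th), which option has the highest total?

Blue: 8×3 + 9×3 + 10×4 + 10×3 + 9×2 = 139
Orange: 8×1 + 9×5 + 10×2 + 10×2 + 9×4 = 129
Red: 8×5 + 9×2 + 10×3 + 10×4 + 9×5 = 173
Yellow: 8×2 + 9×1 + 10×5 + 10×5 + 9×3 = 152
Purple: 8×4 + 9×4 + 10×1 + 10×1 + 9×1 = 97

Red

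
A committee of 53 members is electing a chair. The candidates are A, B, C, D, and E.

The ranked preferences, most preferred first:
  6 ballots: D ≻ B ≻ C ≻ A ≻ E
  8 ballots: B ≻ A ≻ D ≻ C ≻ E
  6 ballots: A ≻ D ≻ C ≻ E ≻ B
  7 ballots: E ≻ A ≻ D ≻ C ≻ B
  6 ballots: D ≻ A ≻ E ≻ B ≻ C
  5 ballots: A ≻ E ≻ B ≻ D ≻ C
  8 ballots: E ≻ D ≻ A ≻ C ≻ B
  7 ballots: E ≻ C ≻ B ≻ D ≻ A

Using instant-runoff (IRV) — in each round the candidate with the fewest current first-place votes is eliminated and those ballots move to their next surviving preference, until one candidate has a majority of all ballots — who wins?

Round 1: A 11, B 8, C 0, D 12, E 22. C eliminated.
Round 2: A 11, B 8, D 12, E 22. B eliminated.
Round 3: A 19, D 12, E 22. D eliminated.
Round 4: A 31, E 22. A has a majority (≥27).

A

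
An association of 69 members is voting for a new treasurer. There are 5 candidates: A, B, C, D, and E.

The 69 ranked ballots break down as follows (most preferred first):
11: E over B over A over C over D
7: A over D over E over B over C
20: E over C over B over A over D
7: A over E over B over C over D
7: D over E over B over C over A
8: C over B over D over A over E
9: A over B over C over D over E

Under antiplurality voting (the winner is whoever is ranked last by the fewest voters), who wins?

B

Last-place votes: A 7, B 0, C 7, D 38, E 17.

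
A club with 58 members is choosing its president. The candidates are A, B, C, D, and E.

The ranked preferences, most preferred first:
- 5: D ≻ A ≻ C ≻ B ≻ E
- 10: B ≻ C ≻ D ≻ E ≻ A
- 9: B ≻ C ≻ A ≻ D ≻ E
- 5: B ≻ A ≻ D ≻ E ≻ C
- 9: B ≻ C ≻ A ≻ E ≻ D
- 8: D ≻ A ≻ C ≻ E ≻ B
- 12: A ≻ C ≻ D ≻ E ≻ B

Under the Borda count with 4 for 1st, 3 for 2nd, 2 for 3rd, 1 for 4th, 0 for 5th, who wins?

A: 5×3 + 10×0 + 9×2 + 5×3 + 9×2 + 8×3 + 12×4 = 138
B: 5×1 + 10×4 + 9×4 + 5×4 + 9×4 + 8×0 + 12×0 = 137
C: 5×2 + 10×3 + 9×3 + 5×0 + 9×3 + 8×2 + 12×3 = 146
D: 5×4 + 10×2 + 9×1 + 5×2 + 9×0 + 8×4 + 12×2 = 115
E: 5×0 + 10×1 + 9×0 + 5×1 + 9×1 + 8×1 + 12×1 = 44

C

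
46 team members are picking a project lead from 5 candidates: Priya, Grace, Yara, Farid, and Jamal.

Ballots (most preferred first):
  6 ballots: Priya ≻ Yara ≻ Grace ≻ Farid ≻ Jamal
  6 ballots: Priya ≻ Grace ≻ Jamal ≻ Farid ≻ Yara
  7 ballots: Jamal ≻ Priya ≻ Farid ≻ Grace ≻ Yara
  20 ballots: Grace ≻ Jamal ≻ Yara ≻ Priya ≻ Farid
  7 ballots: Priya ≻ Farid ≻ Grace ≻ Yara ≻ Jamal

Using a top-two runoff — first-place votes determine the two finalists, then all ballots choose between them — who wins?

Priya

Round 1 first-place votes: Priya 19, Grace 20, Yara 0, Farid 0, Jamal 7. Grace and Priya advance.
Runoff: Grace is ranked above Priya on 20 ballots, Priya above Grace on 26.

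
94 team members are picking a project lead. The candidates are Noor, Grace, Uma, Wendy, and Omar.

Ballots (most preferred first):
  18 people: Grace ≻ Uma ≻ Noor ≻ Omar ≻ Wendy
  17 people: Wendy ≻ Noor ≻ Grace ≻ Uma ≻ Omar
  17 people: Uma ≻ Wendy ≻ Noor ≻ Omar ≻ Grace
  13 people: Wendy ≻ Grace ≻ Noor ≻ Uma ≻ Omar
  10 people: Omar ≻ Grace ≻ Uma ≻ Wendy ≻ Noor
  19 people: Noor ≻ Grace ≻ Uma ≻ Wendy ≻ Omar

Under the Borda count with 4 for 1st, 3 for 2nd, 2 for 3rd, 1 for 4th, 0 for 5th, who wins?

Grace

Noor: 18×2 + 17×3 + 17×2 + 13×2 + 10×0 + 19×4 = 223
Grace: 18×4 + 17×2 + 17×0 + 13×3 + 10×3 + 19×3 = 232
Uma: 18×3 + 17×1 + 17×4 + 13×1 + 10×2 + 19×2 = 210
Wendy: 18×0 + 17×4 + 17×3 + 13×4 + 10×1 + 19×1 = 200
Omar: 18×1 + 17×0 + 17×1 + 13×0 + 10×4 + 19×0 = 75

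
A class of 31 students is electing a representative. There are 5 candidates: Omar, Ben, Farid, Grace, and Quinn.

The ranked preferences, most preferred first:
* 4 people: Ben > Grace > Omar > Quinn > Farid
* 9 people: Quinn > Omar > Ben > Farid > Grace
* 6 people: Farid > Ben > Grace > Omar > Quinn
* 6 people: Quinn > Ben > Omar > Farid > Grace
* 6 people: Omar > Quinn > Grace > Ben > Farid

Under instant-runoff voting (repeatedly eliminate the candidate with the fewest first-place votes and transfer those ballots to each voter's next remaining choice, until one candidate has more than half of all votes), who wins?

Omar

Round 1: Omar 6, Ben 4, Farid 6, Grace 0, Quinn 15. Grace eliminated.
Round 2: Omar 6, Ben 4, Farid 6, Quinn 15. Ben eliminated.
Round 3: Omar 10, Farid 6, Quinn 15. Farid eliminated.
Round 4: Omar 16, Quinn 15. Omar has a majority (≥16).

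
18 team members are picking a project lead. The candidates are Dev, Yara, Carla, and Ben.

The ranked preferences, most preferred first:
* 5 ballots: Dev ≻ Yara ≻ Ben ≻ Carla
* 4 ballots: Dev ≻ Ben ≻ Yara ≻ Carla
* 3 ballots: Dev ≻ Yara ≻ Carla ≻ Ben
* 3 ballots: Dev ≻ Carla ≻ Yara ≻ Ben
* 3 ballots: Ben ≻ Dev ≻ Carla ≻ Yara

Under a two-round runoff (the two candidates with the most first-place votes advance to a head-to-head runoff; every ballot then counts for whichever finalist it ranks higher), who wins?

Round 1 first-place votes: Dev 15, Yara 0, Carla 0, Ben 3. Dev and Ben advance.
Runoff: Dev is ranked above Ben on 15 ballots, Ben above Dev on 3.

Dev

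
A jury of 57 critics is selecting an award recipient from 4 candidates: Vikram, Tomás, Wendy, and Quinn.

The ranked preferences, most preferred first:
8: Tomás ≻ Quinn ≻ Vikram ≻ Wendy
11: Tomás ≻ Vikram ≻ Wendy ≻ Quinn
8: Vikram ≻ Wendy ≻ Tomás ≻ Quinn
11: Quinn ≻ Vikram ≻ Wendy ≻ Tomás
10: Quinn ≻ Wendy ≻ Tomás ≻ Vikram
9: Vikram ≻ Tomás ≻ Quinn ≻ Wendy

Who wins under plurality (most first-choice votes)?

Quinn

First-place votes: Vikram 17, Tomás 19, Wendy 0, Quinn 21.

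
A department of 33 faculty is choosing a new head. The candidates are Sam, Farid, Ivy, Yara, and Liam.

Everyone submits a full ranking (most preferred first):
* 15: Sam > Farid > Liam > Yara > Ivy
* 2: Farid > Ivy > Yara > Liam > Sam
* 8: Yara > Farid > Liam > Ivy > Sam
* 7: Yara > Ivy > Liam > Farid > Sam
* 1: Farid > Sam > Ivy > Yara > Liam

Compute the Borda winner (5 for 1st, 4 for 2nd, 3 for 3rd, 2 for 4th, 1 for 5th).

Sam: 15×5 + 2×1 + 8×1 + 7×1 + 1×4 = 96
Farid: 15×4 + 2×5 + 8×4 + 7×2 + 1×5 = 121
Ivy: 15×1 + 2×4 + 8×2 + 7×4 + 1×3 = 70
Yara: 15×2 + 2×3 + 8×5 + 7×5 + 1×2 = 113
Liam: 15×3 + 2×2 + 8×3 + 7×3 + 1×1 = 95

Farid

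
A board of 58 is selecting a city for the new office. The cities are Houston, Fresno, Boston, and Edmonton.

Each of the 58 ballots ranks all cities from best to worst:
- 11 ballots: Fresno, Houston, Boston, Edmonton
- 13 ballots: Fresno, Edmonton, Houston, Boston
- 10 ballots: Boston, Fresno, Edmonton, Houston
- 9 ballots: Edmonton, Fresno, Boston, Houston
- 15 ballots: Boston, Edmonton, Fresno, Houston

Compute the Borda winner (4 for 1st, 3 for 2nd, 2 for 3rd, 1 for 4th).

Houston: 11×3 + 13×2 + 10×1 + 9×1 + 15×1 = 93
Fresno: 11×4 + 13×4 + 10×3 + 9×3 + 15×2 = 183
Boston: 11×2 + 13×1 + 10×4 + 9×2 + 15×4 = 153
Edmonton: 11×1 + 13×3 + 10×2 + 9×4 + 15×3 = 151

Fresno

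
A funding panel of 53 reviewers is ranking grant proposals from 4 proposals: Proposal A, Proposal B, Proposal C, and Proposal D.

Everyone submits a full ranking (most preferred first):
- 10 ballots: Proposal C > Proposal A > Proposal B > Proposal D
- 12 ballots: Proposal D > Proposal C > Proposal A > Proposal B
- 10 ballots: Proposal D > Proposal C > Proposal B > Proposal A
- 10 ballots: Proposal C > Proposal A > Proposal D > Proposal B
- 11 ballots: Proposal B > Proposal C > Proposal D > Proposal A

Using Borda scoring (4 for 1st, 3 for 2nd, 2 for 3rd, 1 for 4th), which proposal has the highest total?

Proposal C

Proposal A: 10×3 + 12×2 + 10×1 + 10×3 + 11×1 = 105
Proposal B: 10×2 + 12×1 + 10×2 + 10×1 + 11×4 = 106
Proposal C: 10×4 + 12×3 + 10×3 + 10×4 + 11×3 = 179
Proposal D: 10×1 + 12×4 + 10×4 + 10×2 + 11×2 = 140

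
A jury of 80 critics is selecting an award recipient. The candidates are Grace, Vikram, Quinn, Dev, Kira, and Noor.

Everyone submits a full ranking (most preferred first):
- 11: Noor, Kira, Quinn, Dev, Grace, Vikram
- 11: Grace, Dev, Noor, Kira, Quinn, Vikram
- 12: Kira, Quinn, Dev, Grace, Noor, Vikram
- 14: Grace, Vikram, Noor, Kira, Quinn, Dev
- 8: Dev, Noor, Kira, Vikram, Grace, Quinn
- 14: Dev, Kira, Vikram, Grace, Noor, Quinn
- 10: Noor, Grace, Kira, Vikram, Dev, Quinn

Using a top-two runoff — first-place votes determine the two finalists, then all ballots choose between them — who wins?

Round 1 first-place votes: Grace 25, Vikram 0, Quinn 0, Dev 22, Kira 12, Noor 21. Grace and Dev advance.
Runoff: Grace is ranked above Dev on 35 ballots, Dev above Grace on 45.

Dev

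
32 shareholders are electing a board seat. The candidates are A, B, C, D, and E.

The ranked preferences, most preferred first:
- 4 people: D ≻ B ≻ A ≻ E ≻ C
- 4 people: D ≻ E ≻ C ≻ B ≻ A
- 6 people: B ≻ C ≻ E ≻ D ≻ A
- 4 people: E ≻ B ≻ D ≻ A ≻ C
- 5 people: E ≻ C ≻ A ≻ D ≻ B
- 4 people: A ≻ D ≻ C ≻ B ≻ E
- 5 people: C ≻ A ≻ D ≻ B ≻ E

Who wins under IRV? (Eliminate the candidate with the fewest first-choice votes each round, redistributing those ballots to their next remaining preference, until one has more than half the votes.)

D

Round 1: A 4, B 6, C 5, D 8, E 9. A eliminated.
Round 2: B 6, C 5, D 12, E 9. C eliminated.
Round 3: B 6, D 17, E 9. D has a majority (≥17).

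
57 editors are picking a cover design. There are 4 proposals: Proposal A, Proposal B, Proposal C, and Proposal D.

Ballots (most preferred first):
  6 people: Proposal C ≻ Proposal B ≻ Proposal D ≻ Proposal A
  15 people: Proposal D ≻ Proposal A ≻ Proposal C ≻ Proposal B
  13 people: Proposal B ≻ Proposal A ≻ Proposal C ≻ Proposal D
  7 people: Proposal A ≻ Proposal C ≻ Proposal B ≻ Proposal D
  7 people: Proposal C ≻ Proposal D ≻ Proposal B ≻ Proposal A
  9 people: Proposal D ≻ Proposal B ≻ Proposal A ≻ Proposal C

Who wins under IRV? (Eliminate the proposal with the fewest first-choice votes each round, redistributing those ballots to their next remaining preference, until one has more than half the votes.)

Proposal C

Round 1: Proposal A 7, Proposal B 13, Proposal C 13, Proposal D 24. Proposal A eliminated.
Round 2: Proposal B 13, Proposal C 20, Proposal D 24. Proposal B eliminated.
Round 3: Proposal C 33, Proposal D 24. Proposal C has a majority (≥29).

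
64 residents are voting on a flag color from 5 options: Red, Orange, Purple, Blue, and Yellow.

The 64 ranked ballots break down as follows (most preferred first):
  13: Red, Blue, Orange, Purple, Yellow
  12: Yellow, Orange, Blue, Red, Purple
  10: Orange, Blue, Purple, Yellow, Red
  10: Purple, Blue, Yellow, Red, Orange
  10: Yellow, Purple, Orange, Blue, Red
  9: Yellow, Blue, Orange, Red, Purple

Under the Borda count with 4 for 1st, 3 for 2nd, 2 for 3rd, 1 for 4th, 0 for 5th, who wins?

Blue

Red: 13×4 + 12×1 + 10×0 + 10×1 + 10×0 + 9×1 = 83
Orange: 13×2 + 12×3 + 10×4 + 10×0 + 10×2 + 9×2 = 140
Purple: 13×1 + 12×0 + 10×2 + 10×4 + 10×3 + 9×0 = 103
Blue: 13×3 + 12×2 + 10×3 + 10×3 + 10×1 + 9×3 = 160
Yellow: 13×0 + 12×4 + 10×1 + 10×2 + 10×4 + 9×4 = 154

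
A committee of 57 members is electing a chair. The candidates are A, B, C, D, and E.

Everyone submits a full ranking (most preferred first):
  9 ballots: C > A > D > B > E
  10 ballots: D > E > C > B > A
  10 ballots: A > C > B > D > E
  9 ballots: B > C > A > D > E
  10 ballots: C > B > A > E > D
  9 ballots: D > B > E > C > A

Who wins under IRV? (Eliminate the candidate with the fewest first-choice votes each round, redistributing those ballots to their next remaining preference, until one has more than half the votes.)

Round 1: A 10, B 9, C 19, D 19, E 0. E eliminated.
Round 2: A 10, B 9, C 19, D 19. B eliminated.
Round 3: A 10, C 28, D 19. A eliminated.
Round 4: C 38, D 19. C has a majority (≥29).

C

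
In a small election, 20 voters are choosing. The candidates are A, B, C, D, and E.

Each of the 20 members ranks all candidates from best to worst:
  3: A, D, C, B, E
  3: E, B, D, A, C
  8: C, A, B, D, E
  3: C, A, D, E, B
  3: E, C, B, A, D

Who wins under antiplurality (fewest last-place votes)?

Last-place votes: A 0, B 3, C 3, D 3, E 11.

A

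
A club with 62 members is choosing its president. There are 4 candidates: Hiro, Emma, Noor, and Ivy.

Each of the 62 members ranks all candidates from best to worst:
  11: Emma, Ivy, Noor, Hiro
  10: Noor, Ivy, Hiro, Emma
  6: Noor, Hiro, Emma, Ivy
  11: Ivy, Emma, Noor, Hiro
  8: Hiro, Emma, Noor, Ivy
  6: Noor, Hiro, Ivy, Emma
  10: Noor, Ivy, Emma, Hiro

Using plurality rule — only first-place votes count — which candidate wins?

First-place votes: Hiro 8, Emma 11, Noor 32, Ivy 11.

Noor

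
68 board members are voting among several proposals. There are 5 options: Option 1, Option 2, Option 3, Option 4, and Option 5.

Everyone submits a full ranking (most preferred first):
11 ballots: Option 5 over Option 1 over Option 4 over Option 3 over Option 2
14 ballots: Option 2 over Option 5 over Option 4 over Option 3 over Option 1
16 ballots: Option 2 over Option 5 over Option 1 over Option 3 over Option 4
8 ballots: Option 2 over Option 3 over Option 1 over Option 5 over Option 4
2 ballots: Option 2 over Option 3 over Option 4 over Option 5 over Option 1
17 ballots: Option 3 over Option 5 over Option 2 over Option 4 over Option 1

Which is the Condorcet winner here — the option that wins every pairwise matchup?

Option 2

Option 2 vs Option 1: 57–11
Option 2 vs Option 3: 40–28
Option 2 vs Option 4: 57–11
Option 2 vs Option 5: 40–28
Option 2 beats every other option.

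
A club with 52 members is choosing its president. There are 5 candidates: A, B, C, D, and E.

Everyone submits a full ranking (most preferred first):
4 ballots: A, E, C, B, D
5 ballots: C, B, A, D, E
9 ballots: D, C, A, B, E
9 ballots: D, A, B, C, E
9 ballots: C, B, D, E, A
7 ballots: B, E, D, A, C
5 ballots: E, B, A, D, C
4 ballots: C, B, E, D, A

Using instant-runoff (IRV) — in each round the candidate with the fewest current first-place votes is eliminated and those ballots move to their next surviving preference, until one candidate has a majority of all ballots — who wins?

D

Round 1: A 4, B 7, C 18, D 18, E 5. A eliminated.
Round 2: B 7, C 18, D 18, E 9. B eliminated.
Round 3: C 18, D 18, E 16. E eliminated.
Round 4: C 22, D 30. D has a majority (≥27).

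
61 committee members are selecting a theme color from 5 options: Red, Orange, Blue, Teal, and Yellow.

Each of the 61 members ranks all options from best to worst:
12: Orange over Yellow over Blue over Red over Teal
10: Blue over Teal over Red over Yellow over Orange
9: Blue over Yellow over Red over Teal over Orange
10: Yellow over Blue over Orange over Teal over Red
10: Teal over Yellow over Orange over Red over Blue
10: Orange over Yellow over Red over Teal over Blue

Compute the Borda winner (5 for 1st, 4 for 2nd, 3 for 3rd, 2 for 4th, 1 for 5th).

Red: 12×2 + 10×3 + 9×3 + 10×1 + 10×2 + 10×3 = 141
Orange: 12×5 + 10×1 + 9×1 + 10×3 + 10×3 + 10×5 = 189
Blue: 12×3 + 10×5 + 9×5 + 10×4 + 10×1 + 10×1 = 191
Teal: 12×1 + 10×4 + 9×2 + 10×2 + 10×5 + 10×2 = 160
Yellow: 12×4 + 10×2 + 9×4 + 10×5 + 10×4 + 10×4 = 234

Yellow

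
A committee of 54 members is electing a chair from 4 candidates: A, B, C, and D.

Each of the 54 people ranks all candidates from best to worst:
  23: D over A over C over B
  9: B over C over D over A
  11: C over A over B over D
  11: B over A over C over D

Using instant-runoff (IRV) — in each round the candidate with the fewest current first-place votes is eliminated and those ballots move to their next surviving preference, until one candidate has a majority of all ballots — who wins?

B

Round 1: A 0, B 20, C 11, D 23. A eliminated.
Round 2: B 20, C 11, D 23. C eliminated.
Round 3: B 31, D 23. B has a majority (≥28).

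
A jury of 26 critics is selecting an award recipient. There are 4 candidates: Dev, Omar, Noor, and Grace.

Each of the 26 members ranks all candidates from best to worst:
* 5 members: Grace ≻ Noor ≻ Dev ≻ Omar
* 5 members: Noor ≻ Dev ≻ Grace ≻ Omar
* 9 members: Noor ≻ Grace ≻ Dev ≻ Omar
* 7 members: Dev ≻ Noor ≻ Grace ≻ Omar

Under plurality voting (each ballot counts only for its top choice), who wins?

First-place votes: Dev 7, Omar 0, Noor 14, Grace 5.

Noor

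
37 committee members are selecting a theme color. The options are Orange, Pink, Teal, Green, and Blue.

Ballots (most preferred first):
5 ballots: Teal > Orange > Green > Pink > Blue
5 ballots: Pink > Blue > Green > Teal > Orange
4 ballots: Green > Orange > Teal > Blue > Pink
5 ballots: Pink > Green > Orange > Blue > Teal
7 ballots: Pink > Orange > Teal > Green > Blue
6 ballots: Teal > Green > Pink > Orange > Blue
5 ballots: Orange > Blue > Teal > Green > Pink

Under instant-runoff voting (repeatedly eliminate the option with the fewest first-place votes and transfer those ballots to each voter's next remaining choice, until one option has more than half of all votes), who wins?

Round 1: Orange 5, Pink 17, Teal 11, Green 4, Blue 0. Blue eliminated.
Round 2: Orange 5, Pink 17, Teal 11, Green 4. Green eliminated.
Round 3: Orange 9, Pink 17, Teal 11. Orange eliminated.
Round 4: Pink 17, Teal 20. Teal has a majority (≥19).

Teal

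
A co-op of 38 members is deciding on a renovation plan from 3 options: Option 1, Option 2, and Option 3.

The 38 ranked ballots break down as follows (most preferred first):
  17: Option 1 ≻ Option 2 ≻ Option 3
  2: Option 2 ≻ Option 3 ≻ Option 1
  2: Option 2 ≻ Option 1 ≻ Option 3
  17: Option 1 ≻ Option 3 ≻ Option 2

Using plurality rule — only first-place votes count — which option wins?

First-place votes: Option 1 34, Option 2 4, Option 3 0.

Option 1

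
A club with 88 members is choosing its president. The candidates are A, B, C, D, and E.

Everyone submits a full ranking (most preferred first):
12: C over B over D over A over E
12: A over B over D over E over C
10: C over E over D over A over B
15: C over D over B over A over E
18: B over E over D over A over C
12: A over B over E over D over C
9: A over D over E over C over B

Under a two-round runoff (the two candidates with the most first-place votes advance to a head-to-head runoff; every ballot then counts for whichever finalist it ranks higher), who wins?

Round 1 first-place votes: A 33, B 18, C 37, D 0, E 0. C and A advance.
Runoff: C is ranked above A on 37 ballots, A above C on 51.

A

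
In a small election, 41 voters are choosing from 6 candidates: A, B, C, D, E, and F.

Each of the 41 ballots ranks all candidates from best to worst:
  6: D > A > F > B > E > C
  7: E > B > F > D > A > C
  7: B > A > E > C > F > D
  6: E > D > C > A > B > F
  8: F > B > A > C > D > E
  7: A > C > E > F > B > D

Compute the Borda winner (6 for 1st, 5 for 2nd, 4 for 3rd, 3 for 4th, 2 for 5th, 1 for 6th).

A: 6×5 + 7×2 + 7×5 + 6×3 + 8×4 + 7×6 = 171
B: 6×3 + 7×5 + 7×6 + 6×2 + 8×5 + 7×2 = 161
C: 6×1 + 7×1 + 7×3 + 6×4 + 8×3 + 7×5 = 117
D: 6×6 + 7×3 + 7×1 + 6×5 + 8×2 + 7×1 = 117
E: 6×2 + 7×6 + 7×4 + 6×6 + 8×1 + 7×4 = 154
F: 6×4 + 7×4 + 7×2 + 6×1 + 8×6 + 7×3 = 141

A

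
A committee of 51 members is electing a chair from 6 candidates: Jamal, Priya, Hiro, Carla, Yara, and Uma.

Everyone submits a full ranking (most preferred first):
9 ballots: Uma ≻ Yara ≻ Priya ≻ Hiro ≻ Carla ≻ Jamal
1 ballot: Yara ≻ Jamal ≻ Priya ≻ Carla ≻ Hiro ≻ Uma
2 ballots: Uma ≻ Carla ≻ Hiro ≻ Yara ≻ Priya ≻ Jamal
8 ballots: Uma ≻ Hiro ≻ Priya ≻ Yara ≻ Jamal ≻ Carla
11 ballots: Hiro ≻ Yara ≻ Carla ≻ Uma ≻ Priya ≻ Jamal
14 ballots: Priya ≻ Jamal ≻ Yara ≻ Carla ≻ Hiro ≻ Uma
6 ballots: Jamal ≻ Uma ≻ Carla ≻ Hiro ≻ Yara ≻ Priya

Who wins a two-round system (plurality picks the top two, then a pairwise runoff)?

Uma

Round 1 first-place votes: Jamal 6, Priya 14, Hiro 11, Carla 0, Yara 1, Uma 19. Uma and Priya advance.
Runoff: Uma is ranked above Priya on 36 ballots, Priya above Uma on 15.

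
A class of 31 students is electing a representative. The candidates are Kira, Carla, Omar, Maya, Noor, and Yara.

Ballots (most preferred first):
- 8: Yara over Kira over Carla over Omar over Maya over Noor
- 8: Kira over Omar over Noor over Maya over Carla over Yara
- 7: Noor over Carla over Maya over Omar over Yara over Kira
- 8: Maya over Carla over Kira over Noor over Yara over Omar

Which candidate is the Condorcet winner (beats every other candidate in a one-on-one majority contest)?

Kira vs Carla: 16–15
Kira vs Omar: 24–7
Kira vs Maya: 16–15
Kira vs Noor: 24–7
Kira vs Yara: 16–15
Kira beats every other candidate.

Kira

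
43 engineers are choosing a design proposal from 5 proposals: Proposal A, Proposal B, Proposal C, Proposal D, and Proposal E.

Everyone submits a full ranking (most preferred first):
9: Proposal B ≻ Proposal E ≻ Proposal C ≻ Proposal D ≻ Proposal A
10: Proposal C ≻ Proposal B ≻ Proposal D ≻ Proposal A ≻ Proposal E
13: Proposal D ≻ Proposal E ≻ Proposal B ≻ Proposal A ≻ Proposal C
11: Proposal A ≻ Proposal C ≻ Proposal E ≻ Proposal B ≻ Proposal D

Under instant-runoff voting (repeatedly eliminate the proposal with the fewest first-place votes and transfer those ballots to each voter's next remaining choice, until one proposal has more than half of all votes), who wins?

Proposal C

Round 1: Proposal A 11, Proposal B 9, Proposal C 10, Proposal D 13, Proposal E 0. Proposal E eliminated.
Round 2: Proposal A 11, Proposal B 9, Proposal C 10, Proposal D 13. Proposal B eliminated.
Round 3: Proposal A 11, Proposal C 19, Proposal D 13. Proposal A eliminated.
Round 4: Proposal C 30, Proposal D 13. Proposal C has a majority (≥22).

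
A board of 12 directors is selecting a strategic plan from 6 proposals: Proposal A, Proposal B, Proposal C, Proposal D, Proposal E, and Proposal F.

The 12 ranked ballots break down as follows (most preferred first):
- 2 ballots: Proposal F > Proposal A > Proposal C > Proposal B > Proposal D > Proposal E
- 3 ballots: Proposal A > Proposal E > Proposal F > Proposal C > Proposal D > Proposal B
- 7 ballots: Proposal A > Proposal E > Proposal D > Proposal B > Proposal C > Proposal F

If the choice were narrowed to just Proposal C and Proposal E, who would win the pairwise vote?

Proposal C is ranked above Proposal E on 2 ballots; Proposal E above Proposal C on 10.

Proposal E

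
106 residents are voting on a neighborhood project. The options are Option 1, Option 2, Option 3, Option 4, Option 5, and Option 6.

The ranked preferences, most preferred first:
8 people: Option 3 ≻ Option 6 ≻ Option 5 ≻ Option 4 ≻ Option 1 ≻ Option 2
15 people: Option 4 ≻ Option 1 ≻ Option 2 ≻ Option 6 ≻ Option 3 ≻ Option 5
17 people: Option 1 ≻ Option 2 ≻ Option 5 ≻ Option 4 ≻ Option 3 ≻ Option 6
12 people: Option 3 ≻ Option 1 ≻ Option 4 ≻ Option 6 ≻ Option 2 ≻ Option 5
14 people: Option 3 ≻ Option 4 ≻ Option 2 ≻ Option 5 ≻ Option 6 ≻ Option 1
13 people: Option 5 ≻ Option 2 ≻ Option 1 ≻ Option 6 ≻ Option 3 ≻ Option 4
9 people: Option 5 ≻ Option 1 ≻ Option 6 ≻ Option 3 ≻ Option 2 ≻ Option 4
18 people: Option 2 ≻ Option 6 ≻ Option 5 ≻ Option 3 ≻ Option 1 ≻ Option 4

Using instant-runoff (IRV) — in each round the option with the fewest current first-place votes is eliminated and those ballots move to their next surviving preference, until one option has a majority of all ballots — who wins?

Round 1: Option 1 17, Option 2 18, Option 3 34, Option 4 15, Option 5 22, Option 6 0. Option 6 eliminated.
Round 2: Option 1 17, Option 2 18, Option 3 34, Option 4 15, Option 5 22. Option 4 eliminated.
Round 3: Option 1 32, Option 2 18, Option 3 34, Option 5 22. Option 2 eliminated.
Round 4: Option 1 32, Option 3 34, Option 5 40. Option 1 eliminated.
Round 5: Option 3 49, Option 5 57. Option 5 has a majority (≥54).

Option 5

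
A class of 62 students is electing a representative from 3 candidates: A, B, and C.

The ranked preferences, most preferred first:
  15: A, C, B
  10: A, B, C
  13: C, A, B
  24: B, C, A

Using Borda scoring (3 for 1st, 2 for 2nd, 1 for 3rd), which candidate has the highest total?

A: 15×3 + 10×3 + 13×2 + 24×1 = 125
B: 15×1 + 10×2 + 13×1 + 24×3 = 120
C: 15×2 + 10×1 + 13×3 + 24×2 = 127

C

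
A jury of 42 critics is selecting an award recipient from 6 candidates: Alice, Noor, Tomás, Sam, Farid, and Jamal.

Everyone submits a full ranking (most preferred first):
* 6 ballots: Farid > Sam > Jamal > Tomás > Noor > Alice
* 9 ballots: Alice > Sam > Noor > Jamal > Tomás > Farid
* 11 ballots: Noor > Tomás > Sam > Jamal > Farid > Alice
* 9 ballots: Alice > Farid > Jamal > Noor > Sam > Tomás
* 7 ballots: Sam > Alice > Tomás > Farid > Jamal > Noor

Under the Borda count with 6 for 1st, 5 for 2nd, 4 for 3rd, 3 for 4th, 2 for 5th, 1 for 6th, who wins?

Sam

Alice: 6×1 + 9×6 + 11×1 + 9×6 + 7×5 = 160
Noor: 6×2 + 9×4 + 11×6 + 9×3 + 7×1 = 148
Tomás: 6×3 + 9×2 + 11×5 + 9×1 + 7×4 = 128
Sam: 6×5 + 9×5 + 11×4 + 9×2 + 7×6 = 179
Farid: 6×6 + 9×1 + 11×2 + 9×5 + 7×3 = 133
Jamal: 6×4 + 9×3 + 11×3 + 9×4 + 7×2 = 134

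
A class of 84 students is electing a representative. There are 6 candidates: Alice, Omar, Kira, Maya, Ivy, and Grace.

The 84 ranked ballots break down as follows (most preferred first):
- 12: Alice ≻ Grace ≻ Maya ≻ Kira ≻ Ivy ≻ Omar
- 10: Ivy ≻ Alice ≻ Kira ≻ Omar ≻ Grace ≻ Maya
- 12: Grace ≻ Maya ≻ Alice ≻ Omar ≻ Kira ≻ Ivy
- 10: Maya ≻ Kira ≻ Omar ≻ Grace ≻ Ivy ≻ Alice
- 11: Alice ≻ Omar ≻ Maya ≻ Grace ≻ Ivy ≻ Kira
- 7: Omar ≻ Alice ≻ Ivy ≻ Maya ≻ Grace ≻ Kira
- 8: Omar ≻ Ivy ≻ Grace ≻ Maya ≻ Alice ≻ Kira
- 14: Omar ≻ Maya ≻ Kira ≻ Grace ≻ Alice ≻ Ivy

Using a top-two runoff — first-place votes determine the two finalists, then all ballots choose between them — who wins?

Alice

Round 1 first-place votes: Alice 23, Omar 29, Kira 0, Maya 10, Ivy 10, Grace 12. Omar and Alice advance.
Runoff: Omar is ranked above Alice on 39 ballots, Alice above Omar on 45.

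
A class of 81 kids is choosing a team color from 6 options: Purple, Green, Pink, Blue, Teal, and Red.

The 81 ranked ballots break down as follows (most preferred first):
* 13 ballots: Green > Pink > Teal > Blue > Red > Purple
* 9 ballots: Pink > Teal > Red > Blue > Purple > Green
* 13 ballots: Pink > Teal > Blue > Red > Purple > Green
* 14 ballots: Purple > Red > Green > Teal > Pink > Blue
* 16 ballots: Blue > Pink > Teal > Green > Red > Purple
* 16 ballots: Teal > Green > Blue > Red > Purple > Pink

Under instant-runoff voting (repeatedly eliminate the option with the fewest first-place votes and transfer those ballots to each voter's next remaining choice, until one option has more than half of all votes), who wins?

Round 1: Purple 14, Green 13, Pink 22, Blue 16, Teal 16, Red 0. Red eliminated.
Round 2: Purple 14, Green 13, Pink 22, Blue 16, Teal 16. Green eliminated.
Round 3: Purple 14, Pink 35, Blue 16, Teal 16. Purple eliminated.
Round 4: Pink 35, Blue 16, Teal 30. Blue eliminated.
Round 5: Pink 51, Teal 30. Pink has a majority (≥41).

Pink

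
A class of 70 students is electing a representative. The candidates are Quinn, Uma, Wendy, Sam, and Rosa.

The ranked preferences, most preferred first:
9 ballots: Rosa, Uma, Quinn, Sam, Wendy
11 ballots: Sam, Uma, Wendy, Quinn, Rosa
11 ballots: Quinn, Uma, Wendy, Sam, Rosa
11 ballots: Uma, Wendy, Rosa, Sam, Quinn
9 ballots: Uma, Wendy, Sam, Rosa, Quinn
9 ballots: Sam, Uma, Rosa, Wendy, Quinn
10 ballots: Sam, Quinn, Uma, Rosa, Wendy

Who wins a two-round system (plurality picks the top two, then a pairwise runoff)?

Round 1 first-place votes: Quinn 11, Uma 20, Wendy 0, Sam 30, Rosa 9. Sam and Uma advance.
Runoff: Sam is ranked above Uma on 30 ballots, Uma above Sam on 40.

Uma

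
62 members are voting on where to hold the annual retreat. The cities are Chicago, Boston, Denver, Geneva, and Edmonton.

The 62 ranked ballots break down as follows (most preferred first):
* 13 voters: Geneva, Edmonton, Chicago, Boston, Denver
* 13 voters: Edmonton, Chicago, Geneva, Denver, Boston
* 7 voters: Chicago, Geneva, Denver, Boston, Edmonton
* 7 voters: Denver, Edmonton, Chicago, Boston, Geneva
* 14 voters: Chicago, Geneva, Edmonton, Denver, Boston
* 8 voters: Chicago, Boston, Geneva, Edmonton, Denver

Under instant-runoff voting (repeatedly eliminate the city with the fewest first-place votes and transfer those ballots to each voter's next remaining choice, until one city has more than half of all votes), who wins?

Edmonton

Round 1: Chicago 29, Boston 0, Denver 7, Geneva 13, Edmonton 13. Boston eliminated.
Round 2: Chicago 29, Denver 7, Geneva 13, Edmonton 13. Denver eliminated.
Round 3: Chicago 29, Geneva 13, Edmonton 20. Geneva eliminated.
Round 4: Chicago 29, Edmonton 33. Edmonton has a majority (≥32).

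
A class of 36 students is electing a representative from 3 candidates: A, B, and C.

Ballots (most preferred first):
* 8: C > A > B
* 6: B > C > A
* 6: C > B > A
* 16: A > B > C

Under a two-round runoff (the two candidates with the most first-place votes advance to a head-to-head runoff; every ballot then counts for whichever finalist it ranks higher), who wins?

C

Round 1 first-place votes: A 16, B 6, C 14. A and C advance.
Runoff: A is ranked above C on 16 ballots, C above A on 20.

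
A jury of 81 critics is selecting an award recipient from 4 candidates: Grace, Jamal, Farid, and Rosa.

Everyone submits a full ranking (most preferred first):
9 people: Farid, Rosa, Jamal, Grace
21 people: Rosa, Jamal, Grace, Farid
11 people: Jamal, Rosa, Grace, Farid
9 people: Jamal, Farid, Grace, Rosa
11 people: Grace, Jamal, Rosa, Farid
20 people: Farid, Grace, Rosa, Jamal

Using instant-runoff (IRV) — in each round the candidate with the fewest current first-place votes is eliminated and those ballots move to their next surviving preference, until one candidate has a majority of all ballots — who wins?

Jamal

Round 1: Grace 11, Jamal 20, Farid 29, Rosa 21. Grace eliminated.
Round 2: Jamal 31, Farid 29, Rosa 21. Rosa eliminated.
Round 3: Jamal 52, Farid 29. Jamal has a majority (≥41).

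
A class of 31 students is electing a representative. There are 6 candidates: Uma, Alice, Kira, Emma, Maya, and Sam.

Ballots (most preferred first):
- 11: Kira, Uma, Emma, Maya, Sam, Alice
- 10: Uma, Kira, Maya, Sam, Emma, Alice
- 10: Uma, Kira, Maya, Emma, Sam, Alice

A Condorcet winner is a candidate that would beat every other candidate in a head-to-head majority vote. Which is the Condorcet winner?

Uma

Uma vs Alice: 31–0
Uma vs Kira: 20–11
Uma vs Emma: 31–0
Uma vs Maya: 31–0
Uma vs Sam: 31–0
Uma beats every other candidate.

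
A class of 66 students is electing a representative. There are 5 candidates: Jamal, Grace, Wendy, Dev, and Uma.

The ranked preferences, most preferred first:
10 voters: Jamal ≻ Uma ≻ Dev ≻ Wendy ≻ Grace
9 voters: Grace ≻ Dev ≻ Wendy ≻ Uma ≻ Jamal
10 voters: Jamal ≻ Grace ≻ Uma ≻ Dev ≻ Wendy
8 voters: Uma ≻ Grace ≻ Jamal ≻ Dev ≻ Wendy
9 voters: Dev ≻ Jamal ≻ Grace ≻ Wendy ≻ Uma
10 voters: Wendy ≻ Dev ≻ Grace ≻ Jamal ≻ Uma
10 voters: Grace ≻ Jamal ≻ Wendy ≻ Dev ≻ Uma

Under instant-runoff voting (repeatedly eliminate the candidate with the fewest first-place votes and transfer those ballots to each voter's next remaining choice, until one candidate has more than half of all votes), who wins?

Round 1: Jamal 20, Grace 19, Wendy 10, Dev 9, Uma 8. Uma eliminated.
Round 2: Jamal 20, Grace 27, Wendy 10, Dev 9. Dev eliminated.
Round 3: Jamal 29, Grace 27, Wendy 10. Wendy eliminated.
Round 4: Jamal 29, Grace 37. Grace has a majority (≥34).

Grace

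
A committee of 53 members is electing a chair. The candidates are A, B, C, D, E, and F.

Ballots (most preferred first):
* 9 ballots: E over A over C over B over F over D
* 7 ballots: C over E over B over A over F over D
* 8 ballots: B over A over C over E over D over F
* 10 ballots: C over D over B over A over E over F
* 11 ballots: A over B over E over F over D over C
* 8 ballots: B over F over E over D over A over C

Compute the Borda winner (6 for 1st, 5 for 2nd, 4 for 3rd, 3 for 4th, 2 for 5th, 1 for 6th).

B

A: 9×5 + 7×3 + 8×5 + 10×3 + 11×6 + 8×2 = 218
B: 9×3 + 7×4 + 8×6 + 10×4 + 11×5 + 8×6 = 246
C: 9×4 + 7×6 + 8×4 + 10×6 + 11×1 + 8×1 = 189
D: 9×1 + 7×1 + 8×2 + 10×5 + 11×2 + 8×3 = 128
E: 9×6 + 7×5 + 8×3 + 10×2 + 11×4 + 8×4 = 209
F: 9×2 + 7×2 + 8×1 + 10×1 + 11×3 + 8×5 = 123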